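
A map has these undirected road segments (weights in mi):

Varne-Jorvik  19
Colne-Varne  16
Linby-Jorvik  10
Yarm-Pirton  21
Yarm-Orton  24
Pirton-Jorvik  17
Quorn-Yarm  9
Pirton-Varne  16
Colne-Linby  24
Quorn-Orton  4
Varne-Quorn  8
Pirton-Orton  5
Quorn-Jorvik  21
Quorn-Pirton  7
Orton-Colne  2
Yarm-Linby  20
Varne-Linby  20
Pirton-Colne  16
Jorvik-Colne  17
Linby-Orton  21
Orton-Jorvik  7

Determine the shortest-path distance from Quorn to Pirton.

7 mi

Shortest distances from Quorn:
Quorn: 0
Orton: 4  (via Quorn)
Colne: 6  (via Orton)
Pirton: 7  (via Quorn)
Shortest route: Quorn → Pirton = 7 mi.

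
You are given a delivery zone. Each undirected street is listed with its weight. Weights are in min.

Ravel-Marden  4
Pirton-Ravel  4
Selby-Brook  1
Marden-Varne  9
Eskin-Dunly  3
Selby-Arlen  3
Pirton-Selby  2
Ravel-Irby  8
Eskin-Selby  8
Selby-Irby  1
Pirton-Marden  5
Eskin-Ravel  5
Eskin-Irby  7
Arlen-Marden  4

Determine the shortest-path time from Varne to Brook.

Enumerating some paths:
Varne - Marden - Ravel - Irby - Selby - Brook: 9+4+8+1+1 = 23
Varne - Marden - Arlen - Selby - Brook: 9+4+3+1 = 17
Varne - Marden - Ravel - Pirton - Selby - Brook: 9+4+4+2+1 = 20
Cheapest is Varne - Marden - Arlen - Selby - Brook at 17 min.

17 min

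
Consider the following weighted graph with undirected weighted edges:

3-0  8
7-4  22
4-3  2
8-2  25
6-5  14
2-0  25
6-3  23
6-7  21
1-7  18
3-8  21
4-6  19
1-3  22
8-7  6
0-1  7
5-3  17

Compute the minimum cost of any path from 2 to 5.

50

Enumerating some paths:
2–0–3–5: 25+8+17 = 50
2–8–3–5: 25+21+17 = 63
2–8–7–6–5: 25+6+21+14 = 66
2–0–3–4–6–5: 25+8+2+19+14 = 68
The minimum is 50 via 2–0–3–5.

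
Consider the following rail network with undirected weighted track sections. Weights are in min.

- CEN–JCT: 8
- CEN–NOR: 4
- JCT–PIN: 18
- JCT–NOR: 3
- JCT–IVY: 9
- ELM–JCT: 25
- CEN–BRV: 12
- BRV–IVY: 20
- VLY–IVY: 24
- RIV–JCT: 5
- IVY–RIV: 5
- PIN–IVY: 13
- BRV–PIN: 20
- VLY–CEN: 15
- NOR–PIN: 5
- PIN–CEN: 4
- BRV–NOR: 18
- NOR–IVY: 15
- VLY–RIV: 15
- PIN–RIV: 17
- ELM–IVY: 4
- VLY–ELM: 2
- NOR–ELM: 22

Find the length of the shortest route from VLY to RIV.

11 min

Shortest distances from VLY:
VLY: 0
ELM: 2  (via VLY)
IVY: 6  (via ELM)
RIV: 11  (via IVY)
Shortest route: VLY → ELM → IVY → RIV = 11 min.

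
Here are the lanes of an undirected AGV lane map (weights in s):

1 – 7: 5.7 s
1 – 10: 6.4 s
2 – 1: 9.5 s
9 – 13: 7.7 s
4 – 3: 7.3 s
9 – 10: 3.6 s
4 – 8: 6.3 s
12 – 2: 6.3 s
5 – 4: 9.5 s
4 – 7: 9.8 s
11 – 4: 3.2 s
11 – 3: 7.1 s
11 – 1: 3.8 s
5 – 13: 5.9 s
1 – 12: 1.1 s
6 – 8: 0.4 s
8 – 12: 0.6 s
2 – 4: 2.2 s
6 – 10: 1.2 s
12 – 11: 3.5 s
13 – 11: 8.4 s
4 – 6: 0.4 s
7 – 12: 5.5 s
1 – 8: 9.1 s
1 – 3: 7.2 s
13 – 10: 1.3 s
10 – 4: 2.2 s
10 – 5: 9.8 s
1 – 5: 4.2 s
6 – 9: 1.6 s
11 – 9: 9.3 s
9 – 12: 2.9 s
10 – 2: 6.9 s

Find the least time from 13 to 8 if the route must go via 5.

11.8 s

Shortest 13→5: 13 → 5 = 5.9
Shortest 5→8: 5 → 1 → 12 → 8 = 5.9
Total via 5: 5.9 + 5.9 = 11.8 s.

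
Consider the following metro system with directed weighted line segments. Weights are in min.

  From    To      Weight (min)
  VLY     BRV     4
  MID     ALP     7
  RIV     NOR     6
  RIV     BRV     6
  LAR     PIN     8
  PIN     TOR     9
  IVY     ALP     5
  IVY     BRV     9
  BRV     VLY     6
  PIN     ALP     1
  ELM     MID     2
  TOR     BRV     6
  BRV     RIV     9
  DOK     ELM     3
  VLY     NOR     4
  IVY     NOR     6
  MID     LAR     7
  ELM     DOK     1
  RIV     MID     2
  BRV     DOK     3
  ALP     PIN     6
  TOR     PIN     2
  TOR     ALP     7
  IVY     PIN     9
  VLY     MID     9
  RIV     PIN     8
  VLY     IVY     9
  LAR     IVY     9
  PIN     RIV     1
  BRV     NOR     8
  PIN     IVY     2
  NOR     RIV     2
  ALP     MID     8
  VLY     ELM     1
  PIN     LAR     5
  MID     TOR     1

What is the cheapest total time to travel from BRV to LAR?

15 min

Candidate routes:
BRV → DOK → ELM → MID → LAR: 3+3+2+7 = 15
BRV → VLY → ELM → MID → LAR: 6+1+2+7 = 16
BRV → DOK → ELM → MID → TOR → PIN → LAR: 3+3+2+1+2+5 = 16
BRV → VLY → ELM → MID → TOR → PIN → LAR: 6+1+2+1+2+5 = 17
The minimum is 15 min via BRV → DOK → ELM → MID → LAR.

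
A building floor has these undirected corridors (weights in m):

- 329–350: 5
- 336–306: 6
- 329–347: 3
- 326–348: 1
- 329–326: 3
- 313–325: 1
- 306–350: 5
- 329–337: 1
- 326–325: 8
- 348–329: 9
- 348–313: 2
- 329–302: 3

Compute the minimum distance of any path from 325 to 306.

17 m

Compare a few routes:
325–313–348–326–329–350–306: 1+2+1+3+5+5 = 17
325–326–329–350–306: 8+3+5+5 = 21
Cheapest is 325–313–348–326–329–350–306 at 17 m.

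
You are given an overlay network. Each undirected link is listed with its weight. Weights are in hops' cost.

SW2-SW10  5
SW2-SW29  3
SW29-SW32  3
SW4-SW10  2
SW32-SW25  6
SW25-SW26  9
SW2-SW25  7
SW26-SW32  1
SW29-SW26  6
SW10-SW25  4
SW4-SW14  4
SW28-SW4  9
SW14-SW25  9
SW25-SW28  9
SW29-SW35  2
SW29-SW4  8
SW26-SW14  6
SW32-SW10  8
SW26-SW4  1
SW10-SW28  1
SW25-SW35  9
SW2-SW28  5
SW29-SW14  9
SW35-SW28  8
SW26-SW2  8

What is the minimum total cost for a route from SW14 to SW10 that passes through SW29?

16 hops' cost

Shortest SW14→SW29: SW14 → SW29 = 9
Shortest SW29→SW10: SW29 → SW32 → SW26 → SW4 → SW10 = 7
Total via SW29: 9 + 7 = 16 hops' cost.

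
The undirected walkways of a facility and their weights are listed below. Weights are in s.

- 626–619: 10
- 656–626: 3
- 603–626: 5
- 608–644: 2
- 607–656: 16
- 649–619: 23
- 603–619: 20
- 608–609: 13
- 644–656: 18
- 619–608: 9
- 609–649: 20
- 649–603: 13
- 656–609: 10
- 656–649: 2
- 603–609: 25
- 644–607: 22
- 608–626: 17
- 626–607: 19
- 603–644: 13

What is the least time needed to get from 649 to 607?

18 s

Shortest distances from 649:
649: 0
656: 2  (via 649)
626: 5  (via 656)
603: 10  (via 626)
609: 12  (via 656)
619: 15  (via 626)
607: 18  (via 656)
Shortest route: 649 → 656 → 607 = 18 s.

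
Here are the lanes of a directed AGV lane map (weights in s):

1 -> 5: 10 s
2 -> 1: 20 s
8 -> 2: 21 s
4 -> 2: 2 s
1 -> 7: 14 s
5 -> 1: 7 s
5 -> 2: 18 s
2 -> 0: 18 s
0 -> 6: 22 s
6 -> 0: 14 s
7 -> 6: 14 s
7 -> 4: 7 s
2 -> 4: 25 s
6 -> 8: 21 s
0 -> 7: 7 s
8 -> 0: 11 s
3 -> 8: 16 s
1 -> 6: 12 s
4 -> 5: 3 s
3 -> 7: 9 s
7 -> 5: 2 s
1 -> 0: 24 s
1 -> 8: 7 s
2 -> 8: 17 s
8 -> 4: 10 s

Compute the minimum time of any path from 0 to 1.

16 s

Settle nodes by increasing distance from 0:
0: 0
7: 7  (via 0)
5: 9  (via 7)
4: 14  (via 7)
1: 16  (via 5)
Shortest route: 0 → 7 → 5 → 1 = 16 s.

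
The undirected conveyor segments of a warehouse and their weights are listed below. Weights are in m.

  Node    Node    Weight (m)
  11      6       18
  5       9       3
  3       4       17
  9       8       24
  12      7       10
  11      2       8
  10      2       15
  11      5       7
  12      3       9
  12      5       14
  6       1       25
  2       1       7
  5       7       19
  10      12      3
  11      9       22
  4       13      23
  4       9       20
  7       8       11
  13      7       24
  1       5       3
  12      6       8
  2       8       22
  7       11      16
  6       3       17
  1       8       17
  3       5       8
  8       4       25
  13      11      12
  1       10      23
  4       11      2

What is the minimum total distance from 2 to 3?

Running Dijkstra from 2:
2: 0
1: 7  (via 2)
11: 8  (via 2)
4: 10  (via 11)
5: 10  (via 1)
9: 13  (via 5)
10: 15  (via 2)
3: 18  (via 5)
Shortest route: 2 → 1 → 5 → 3 = 18 m.

18 m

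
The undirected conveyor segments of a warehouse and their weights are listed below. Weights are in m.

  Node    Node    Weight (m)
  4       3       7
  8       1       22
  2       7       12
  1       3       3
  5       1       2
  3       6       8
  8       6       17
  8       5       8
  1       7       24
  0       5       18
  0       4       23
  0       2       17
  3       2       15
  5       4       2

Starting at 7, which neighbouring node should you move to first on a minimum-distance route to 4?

1

Candidate routes:
7 - 2 - 3 - 4: 12+15+7 = 34
7 - 1 - 5 - 4: 24+2+2 = 28
7 - 1 - 3 - 4: 24+3+7 = 34
7 - 2 - 3 - 1 - 5 - 4: 12+15+3+2+2 = 34
The minimum is 28 m via 7 - 1 - 5 - 4.
So from 7 the first move is to 1.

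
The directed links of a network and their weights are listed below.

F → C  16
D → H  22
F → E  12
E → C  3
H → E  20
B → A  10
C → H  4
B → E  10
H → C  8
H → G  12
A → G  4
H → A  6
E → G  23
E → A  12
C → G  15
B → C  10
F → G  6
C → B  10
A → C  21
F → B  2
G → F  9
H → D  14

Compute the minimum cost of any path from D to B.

Compare a few routes:
D - H - C - B: 22+8+10 = 40
D - H - G - F - B: 22+12+9+2 = 45
D - H - A - G - F - B: 22+6+4+9+2 = 43
D - H - E - C - B: 22+20+3+10 = 55
Cheapest is D - H - C - B at 40.

40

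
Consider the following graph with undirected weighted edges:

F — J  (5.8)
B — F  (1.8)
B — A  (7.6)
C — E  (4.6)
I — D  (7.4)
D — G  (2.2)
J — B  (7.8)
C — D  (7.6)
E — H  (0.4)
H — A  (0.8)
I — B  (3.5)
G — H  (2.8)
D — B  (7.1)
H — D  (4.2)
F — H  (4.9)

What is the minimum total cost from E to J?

11.1

Settle nodes by increasing distance from E:
E: 0
H: 0.4  (via E)
A: 1.2  (via H)
G: 3.2  (via H)
C: 4.6  (via E)
D: 4.6  (via H)
F: 5.3  (via H)
B: 7.1  (via F)
I: 10.6  (via B)
J: 11.1  (via F)
Shortest route: E → H → F → J = 11.1.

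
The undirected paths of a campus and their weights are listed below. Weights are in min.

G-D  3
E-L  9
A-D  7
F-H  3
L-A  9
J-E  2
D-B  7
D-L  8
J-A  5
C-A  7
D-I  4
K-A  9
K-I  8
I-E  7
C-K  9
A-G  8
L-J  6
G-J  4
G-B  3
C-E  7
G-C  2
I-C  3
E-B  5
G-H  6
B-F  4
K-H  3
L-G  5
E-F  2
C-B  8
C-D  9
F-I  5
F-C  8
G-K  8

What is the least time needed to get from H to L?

11 min

Running Dijkstra from H:
H: 0
F: 3  (via H)
K: 3  (via H)
E: 5  (via F)
G: 6  (via H)
B: 7  (via F)
J: 7  (via E)
C: 8  (via G)
I: 8  (via F)
D: 9  (via G)
L: 11  (via G)
Shortest route: H–G–L = 11 min.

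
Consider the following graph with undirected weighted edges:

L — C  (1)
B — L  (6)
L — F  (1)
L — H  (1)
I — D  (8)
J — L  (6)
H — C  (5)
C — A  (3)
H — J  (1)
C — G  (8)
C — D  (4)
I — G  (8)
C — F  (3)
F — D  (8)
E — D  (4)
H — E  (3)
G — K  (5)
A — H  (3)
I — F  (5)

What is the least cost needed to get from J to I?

Running Dijkstra from J:
J: 0
H: 1  (via J)
L: 2  (via H)
C: 3  (via L)
F: 3  (via L)
A: 4  (via H)
E: 4  (via H)
D: 7  (via C)
B: 8  (via L)
I: 8  (via F)
Shortest route: J → H → L → F → I = 8.

8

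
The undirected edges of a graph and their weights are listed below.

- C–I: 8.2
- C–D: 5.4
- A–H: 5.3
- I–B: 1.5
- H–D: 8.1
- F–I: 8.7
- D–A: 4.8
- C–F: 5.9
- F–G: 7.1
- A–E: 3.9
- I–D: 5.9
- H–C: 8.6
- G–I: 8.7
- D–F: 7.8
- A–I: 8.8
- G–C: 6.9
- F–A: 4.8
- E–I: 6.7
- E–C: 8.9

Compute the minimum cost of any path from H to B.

15.5

Enumerating some paths:
H → D → I → B: 8.1+5.9+1.5 = 15.5
H → A → I → B: 5.3+8.8+1.5 = 15.6
H → A → E → I → B: 5.3+3.9+6.7+1.5 = 17.4
H → A → D → I → B: 5.3+4.8+5.9+1.5 = 17.5
The minimum is 15.5 via H → D → I → B.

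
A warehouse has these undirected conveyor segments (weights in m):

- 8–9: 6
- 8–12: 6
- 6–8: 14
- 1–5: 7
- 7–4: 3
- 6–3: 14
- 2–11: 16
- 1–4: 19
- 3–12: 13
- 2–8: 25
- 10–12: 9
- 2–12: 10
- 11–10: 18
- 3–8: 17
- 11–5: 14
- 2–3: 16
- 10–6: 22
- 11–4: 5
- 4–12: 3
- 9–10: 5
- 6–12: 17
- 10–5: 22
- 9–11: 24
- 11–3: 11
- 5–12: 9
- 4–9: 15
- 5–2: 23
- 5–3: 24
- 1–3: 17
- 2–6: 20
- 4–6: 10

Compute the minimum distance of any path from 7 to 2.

Settle nodes by increasing distance from 7:
7: 0
4: 3  (via 7)
12: 6  (via 4)
11: 8  (via 4)
8: 12  (via 12)
6: 13  (via 4)
5: 15  (via 12)
10: 15  (via 12)
2: 16  (via 12)
Shortest route: 7 → 4 → 12 → 2 = 16 m.

16 m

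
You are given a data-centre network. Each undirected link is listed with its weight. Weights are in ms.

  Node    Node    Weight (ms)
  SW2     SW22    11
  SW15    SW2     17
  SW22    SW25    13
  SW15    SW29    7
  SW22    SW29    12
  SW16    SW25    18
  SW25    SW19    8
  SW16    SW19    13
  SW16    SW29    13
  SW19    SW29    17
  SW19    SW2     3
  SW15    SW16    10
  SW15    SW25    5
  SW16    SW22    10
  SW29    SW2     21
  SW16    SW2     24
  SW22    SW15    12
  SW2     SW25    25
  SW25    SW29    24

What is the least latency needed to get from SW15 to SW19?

13 ms

Settle nodes by increasing distance from SW15:
SW15: 0
SW25: 5  (via SW15)
SW29: 7  (via SW15)
SW16: 10  (via SW15)
SW22: 12  (via SW15)
SW19: 13  (via SW25)
Shortest route: SW15–SW25–SW19 = 13 ms.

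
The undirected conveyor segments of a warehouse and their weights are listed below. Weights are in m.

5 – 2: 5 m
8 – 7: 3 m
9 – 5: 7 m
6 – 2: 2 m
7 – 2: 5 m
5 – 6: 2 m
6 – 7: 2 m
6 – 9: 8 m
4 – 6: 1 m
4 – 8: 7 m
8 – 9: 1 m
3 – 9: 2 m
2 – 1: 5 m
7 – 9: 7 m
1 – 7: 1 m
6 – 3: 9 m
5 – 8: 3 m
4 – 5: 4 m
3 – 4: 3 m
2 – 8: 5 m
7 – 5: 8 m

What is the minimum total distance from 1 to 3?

7 m

Enumerating some paths:
1 - 7 - 9 - 3: 1+7+2 = 10
1 - 7 - 6 - 4 - 3: 1+2+1+3 = 7
The minimum is 7 m via 1 - 7 - 6 - 4 - 3.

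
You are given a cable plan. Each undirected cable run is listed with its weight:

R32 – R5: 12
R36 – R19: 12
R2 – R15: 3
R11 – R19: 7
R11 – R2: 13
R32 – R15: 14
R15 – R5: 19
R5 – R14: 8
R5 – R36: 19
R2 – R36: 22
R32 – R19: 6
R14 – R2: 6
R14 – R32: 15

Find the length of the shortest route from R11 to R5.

Candidate routes:
R11 - R2 - R14 - R5: 13+6+8 = 27
R11 - R19 - R32 - R5: 7+6+12 = 25
The minimum is 25 via R11 - R19 - R32 - R5.

25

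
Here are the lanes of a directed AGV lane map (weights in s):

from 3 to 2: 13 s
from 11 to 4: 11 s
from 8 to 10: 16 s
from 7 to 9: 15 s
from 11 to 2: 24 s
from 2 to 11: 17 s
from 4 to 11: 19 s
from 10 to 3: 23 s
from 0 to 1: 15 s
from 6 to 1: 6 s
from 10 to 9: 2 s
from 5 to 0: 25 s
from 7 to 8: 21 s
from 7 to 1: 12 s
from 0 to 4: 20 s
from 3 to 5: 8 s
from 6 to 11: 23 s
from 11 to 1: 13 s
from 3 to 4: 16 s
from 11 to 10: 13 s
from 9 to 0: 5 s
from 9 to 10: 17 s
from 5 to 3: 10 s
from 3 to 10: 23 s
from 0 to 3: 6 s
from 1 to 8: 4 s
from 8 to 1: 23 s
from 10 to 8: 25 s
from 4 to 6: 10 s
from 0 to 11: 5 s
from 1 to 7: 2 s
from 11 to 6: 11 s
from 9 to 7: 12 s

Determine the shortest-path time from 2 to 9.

32 s

Shortest distances from 2:
2: 0
11: 17  (via 2)
4: 28  (via 11)
6: 28  (via 11)
1: 30  (via 11)
10: 30  (via 11)
7: 32  (via 1)
9: 32  (via 10)
Shortest route: 2 → 11 → 10 → 9 = 32 s.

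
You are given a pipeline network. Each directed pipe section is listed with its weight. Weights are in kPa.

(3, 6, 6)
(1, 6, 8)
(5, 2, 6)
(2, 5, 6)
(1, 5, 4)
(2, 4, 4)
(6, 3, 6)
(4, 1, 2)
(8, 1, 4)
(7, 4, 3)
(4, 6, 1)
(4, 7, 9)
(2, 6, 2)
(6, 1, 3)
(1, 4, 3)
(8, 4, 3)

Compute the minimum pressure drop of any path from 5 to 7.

Compare a few routes:
5 → 2 → 4 → 7: 6+4+9 = 19
5 → 2 → 6 → 1 → 4 → 7: 6+2+3+3+9 = 23
Cheapest is 5 → 2 → 4 → 7 at 19 kPa.

19 kPa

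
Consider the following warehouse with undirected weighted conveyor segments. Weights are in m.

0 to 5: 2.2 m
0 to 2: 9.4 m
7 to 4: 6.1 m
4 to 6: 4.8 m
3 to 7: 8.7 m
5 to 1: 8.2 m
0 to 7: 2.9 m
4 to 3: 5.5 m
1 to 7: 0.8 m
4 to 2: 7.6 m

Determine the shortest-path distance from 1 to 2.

13.1 m

Shortest distances from 1:
1: 0
7: 0.8  (via 1)
0: 3.7  (via 7)
5: 5.9  (via 0)
4: 6.9  (via 7)
3: 9.5  (via 7)
6: 11.7  (via 4)
2: 13.1  (via 0)
Shortest route: 1–7–0–2 = 13.1 m.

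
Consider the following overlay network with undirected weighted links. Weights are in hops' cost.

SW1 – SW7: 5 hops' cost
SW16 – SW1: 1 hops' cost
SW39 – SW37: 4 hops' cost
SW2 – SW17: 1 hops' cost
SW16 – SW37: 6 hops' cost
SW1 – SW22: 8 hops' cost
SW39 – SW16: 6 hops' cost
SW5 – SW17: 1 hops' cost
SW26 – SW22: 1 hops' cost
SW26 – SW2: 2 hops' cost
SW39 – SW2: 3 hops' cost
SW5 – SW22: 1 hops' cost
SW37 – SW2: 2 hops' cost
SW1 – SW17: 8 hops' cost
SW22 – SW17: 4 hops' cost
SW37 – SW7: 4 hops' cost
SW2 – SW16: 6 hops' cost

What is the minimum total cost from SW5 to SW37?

Candidate routes:
SW5 - SW22 - SW26 - SW2 - SW37: 1+1+2+2 = 6
SW5 - SW22 - SW17 - SW2 - SW37: 1+4+1+2 = 8
SW5 - SW17 - SW2 - SW37: 1+1+2 = 4
Cheapest is SW5 - SW17 - SW2 - SW37 at 4 hops' cost.

4 hops' cost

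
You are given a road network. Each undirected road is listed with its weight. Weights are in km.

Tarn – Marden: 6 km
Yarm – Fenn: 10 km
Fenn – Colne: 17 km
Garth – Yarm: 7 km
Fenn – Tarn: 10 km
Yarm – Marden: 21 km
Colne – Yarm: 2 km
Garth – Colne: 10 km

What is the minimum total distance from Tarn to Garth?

Shortest distances from Tarn:
Tarn: 0
Marden: 6  (via Tarn)
Fenn: 10  (via Tarn)
Yarm: 20  (via Fenn)
Colne: 22  (via Yarm)
Garth: 27  (via Yarm)
Shortest route: Tarn → Fenn → Yarm → Garth = 27 km.

27 km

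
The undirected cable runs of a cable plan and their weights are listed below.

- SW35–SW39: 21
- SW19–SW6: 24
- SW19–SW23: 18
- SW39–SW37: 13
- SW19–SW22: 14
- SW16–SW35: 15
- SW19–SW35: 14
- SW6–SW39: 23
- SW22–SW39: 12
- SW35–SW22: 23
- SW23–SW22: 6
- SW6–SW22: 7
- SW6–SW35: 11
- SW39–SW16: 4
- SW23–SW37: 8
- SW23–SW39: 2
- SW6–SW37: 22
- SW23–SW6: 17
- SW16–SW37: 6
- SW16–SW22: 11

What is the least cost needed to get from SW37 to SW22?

Compare a few routes:
SW37 - SW23 - SW22: 8+6 = 14
SW37 - SW16 - SW22: 6+11 = 17
SW37 - SW16 - SW39 - SW23 - SW22: 6+4+2+6 = 18
SW37 - SW39 - SW23 - SW22: 13+2+6 = 21
Cheapest is SW37 - SW23 - SW22 at 14.

14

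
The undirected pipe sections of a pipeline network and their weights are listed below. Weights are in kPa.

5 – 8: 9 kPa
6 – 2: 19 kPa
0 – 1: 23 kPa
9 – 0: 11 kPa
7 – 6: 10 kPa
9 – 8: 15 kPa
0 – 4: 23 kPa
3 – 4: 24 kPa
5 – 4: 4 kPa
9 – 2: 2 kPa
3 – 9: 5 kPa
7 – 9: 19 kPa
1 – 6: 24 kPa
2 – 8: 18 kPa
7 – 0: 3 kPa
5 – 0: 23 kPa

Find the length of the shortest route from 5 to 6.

36 kPa

Compare a few routes:
5 - 4 - 0 - 7 - 6: 4+23+3+10 = 40
5 - 0 - 7 - 6: 23+3+10 = 36
5 - 8 - 9 - 2 - 6: 9+15+2+19 = 45
The minimum is 36 kPa via 5 - 0 - 7 - 6.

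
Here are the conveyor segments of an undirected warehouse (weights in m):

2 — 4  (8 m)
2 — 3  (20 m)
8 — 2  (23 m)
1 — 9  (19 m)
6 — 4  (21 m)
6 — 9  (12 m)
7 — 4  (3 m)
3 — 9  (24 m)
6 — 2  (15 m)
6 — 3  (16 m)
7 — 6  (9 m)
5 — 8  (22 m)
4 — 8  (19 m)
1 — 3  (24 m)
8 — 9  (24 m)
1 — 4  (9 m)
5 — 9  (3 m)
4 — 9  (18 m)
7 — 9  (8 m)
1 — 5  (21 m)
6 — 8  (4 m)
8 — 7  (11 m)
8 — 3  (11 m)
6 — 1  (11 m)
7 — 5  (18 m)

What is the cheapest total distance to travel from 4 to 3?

Settle nodes by increasing distance from 4:
4: 0
7: 3  (via 4)
2: 8  (via 4)
1: 9  (via 4)
9: 11  (via 7)
6: 12  (via 7)
5: 14  (via 9)
8: 14  (via 7)
3: 25  (via 8)
Shortest route: 4–7–8–3 = 25 m.

25 m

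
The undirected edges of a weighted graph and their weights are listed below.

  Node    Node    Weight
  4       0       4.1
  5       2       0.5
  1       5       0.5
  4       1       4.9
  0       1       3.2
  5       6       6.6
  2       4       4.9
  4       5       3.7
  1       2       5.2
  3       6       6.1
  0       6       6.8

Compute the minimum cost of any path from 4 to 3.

16.4

Settle nodes by increasing distance from 4:
4: 0
5: 3.7  (via 4)
0: 4.1  (via 4)
1: 4.2  (via 5)
2: 4.2  (via 5)
6: 10.3  (via 5)
3: 16.4  (via 6)
Shortest route: 4–5–6–3 = 16.4.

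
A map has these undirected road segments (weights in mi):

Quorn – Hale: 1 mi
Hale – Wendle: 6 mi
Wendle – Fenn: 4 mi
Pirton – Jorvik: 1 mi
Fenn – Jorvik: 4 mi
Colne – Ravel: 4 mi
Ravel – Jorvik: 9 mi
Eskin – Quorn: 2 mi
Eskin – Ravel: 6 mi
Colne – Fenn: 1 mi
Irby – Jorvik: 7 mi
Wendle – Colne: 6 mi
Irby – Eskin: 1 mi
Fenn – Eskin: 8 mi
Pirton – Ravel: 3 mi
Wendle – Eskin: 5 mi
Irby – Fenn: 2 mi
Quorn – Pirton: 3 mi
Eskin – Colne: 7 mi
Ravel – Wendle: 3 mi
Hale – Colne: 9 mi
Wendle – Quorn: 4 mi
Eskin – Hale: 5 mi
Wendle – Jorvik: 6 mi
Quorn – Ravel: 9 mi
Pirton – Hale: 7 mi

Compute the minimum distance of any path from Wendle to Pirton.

6 mi

Candidate routes:
Wendle–Quorn–Pirton: 4+3 = 7
Wendle–Jorvik–Pirton: 6+1 = 7
Wendle–Ravel–Pirton: 3+3 = 6
Wendle–Fenn–Jorvik–Pirton: 4+4+1 = 9
The minimum is 6 mi via Wendle–Ravel–Pirton.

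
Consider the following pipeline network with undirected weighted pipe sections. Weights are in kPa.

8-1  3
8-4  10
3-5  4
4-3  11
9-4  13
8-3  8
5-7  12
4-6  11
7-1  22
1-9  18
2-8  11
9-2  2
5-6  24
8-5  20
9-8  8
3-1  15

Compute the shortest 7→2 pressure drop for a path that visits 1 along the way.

Shortest 7→1: 7 → 1 = 22
Shortest 1→2: 1 → 8 → 9 → 2 = 13
Total via 1: 22 + 13 = 35 kPa.

35 kPa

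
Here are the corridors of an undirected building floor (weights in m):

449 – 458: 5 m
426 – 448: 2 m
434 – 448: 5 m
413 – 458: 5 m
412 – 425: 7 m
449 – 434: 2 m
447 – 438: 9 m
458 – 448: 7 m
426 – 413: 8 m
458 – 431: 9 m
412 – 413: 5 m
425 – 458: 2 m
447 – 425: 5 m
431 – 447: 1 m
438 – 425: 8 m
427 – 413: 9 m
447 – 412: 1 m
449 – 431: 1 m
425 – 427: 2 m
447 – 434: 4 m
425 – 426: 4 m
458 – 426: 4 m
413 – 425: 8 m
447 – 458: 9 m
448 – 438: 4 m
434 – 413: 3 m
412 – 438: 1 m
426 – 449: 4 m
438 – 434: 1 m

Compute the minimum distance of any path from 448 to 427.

8 m

Candidate routes:
448 → 426 → 458 → 425 → 427: 2+4+2+2 = 10
448 → 426 → 425 → 427: 2+4+2 = 8
448 → 458 → 425 → 427: 7+2+2 = 11
448 → 438 → 412 → 447 → 425 → 427: 4+1+1+5+2 = 13
Cheapest is 448 → 426 → 425 → 427 at 8 m.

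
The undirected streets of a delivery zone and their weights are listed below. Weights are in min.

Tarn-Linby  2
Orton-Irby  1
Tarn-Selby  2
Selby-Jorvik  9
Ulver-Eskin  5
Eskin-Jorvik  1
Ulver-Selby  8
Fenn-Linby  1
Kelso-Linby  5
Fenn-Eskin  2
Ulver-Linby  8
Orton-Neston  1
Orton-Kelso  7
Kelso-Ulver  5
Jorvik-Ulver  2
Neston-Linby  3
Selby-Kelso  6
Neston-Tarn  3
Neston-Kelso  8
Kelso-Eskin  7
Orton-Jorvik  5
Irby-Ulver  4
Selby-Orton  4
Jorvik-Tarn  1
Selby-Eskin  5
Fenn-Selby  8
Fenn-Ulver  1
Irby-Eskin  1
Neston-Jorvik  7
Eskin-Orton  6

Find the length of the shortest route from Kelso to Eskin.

7 min

Compare a few routes:
Kelso → Linby → Fenn → Eskin: 5+1+2 = 8
Kelso → Eskin: 7 = 7
Cheapest is Kelso → Eskin at 7 min.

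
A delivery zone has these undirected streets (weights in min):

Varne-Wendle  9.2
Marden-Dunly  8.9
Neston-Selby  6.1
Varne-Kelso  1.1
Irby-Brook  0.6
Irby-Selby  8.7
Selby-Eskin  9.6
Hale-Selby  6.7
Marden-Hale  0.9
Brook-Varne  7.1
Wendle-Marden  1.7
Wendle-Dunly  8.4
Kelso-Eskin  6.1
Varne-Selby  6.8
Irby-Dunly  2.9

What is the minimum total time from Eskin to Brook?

Enumerating some paths:
Eskin - Kelso - Varne - Brook: 6.1+1.1+7.1 = 14.3
Eskin - Selby - Irby - Brook: 9.6+8.7+0.6 = 18.9
Eskin - Selby - Varne - Brook: 9.6+6.8+7.1 = 23.5
Eskin - Kelso - Varne - Selby - Irby - Brook: 6.1+1.1+6.8+8.7+0.6 = 23.3
The minimum is 14.3 min via Eskin - Kelso - Varne - Brook.

14.3 min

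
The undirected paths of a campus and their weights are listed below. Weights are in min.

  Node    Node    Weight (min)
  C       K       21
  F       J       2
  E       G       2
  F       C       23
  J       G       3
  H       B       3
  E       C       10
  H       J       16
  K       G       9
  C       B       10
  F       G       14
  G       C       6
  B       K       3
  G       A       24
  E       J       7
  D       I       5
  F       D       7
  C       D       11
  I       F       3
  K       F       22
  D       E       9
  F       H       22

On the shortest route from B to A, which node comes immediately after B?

Candidate routes:
B - K - G - A: 3+9+24 = 36
B - C - G - A: 10+6+24 = 40
Cheapest is B - K - G - A at 36 min.
So from B the first move is to K.

K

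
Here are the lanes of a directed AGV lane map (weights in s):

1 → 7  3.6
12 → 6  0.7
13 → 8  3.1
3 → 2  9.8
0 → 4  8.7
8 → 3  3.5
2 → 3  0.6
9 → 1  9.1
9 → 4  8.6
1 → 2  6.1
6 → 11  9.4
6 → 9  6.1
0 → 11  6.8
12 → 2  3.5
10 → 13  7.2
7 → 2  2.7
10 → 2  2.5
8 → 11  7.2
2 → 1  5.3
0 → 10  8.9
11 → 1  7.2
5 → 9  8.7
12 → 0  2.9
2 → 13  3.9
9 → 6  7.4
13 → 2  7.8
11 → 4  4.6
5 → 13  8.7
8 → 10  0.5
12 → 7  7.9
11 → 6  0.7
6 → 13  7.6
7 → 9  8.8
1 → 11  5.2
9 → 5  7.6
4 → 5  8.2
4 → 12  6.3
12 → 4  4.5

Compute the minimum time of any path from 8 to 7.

11.9 s

Candidate routes:
8 → 11 → 1 → 7: 7.2+7.2+3.6 = 18
8 → 10 → 2 → 1 → 7: 0.5+2.5+5.3+3.6 = 11.9
Cheapest is 8 → 10 → 2 → 1 → 7 at 11.9 s.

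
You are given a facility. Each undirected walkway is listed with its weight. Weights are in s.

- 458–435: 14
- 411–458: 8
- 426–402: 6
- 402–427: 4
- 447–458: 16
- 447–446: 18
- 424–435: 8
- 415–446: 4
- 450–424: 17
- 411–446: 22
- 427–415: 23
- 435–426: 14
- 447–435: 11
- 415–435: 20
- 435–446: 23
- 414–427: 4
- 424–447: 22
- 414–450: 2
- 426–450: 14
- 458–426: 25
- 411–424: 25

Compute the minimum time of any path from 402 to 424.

Compare a few routes:
402 → 427 → 414 → 450 → 424: 4+4+2+17 = 27
402 → 426 → 435 → 424: 6+14+8 = 28
402 → 426 → 450 → 424: 6+14+17 = 37
Cheapest is 402 → 427 → 414 → 450 → 424 at 27 s.

27 s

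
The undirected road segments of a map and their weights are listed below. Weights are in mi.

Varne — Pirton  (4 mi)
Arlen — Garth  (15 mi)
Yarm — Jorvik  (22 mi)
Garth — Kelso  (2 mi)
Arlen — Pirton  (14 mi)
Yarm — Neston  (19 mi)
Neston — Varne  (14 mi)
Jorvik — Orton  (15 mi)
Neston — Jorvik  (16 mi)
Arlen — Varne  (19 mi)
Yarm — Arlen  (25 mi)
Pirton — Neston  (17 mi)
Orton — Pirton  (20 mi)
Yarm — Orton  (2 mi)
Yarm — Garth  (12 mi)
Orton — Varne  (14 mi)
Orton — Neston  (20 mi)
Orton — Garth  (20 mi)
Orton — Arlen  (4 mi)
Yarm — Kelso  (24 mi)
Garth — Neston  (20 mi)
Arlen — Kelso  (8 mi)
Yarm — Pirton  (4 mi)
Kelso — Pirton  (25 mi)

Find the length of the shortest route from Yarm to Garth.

Shortest distances from Yarm:
Yarm: 0
Orton: 2  (via Yarm)
Pirton: 4  (via Yarm)
Arlen: 6  (via Orton)
Varne: 8  (via Pirton)
Garth: 12  (via Yarm)
Shortest route: Yarm–Garth = 12 mi.

12 mi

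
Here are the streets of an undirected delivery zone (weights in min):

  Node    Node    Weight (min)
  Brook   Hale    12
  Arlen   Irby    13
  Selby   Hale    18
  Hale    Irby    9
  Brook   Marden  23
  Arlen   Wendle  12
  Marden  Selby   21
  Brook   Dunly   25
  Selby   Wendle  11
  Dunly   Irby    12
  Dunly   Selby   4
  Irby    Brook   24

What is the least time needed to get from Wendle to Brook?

Settle nodes by increasing distance from Wendle:
Wendle: 0
Selby: 11  (via Wendle)
Arlen: 12  (via Wendle)
Dunly: 15  (via Selby)
Irby: 25  (via Arlen)
Hale: 29  (via Selby)
Marden: 32  (via Selby)
Brook: 40  (via Dunly)
Shortest route: Wendle → Selby → Dunly → Brook = 40 min.

40 min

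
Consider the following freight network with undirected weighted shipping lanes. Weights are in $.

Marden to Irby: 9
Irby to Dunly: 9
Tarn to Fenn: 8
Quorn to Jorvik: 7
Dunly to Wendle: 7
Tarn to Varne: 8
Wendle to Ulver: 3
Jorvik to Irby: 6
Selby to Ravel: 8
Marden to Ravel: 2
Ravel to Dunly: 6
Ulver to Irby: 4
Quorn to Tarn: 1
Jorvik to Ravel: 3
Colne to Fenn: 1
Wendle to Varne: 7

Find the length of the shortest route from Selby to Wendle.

Candidate routes:
Selby–Ravel–Dunly–Wendle: 8+6+7 = 21
Selby–Ravel–Jorvik–Irby–Ulver–Wendle: 8+3+6+4+3 = 24
Cheapest is Selby–Ravel–Dunly–Wendle at $21.

$21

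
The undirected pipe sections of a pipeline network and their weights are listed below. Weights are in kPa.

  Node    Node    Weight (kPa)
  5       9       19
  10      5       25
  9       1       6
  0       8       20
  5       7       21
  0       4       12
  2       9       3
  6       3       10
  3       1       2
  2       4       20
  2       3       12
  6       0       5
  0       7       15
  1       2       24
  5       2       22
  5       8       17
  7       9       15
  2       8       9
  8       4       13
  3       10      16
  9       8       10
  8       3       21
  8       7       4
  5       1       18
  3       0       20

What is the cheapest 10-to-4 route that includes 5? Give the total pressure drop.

55 kPa

Shortest 10→5: 10 → 5 = 25
Shortest 5→4: 5 → 8 → 4 = 30
Total via 5: 25 + 30 = 55 kPa.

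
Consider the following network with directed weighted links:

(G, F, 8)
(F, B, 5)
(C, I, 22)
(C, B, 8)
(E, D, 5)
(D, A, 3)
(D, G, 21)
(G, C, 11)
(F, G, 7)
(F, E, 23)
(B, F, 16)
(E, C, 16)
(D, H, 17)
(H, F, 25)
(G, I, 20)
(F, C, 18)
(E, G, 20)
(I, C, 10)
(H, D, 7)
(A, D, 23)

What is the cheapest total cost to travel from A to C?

Shortest distances from A:
A: 0
D: 23  (via A)
H: 40  (via D)
G: 44  (via D)
F: 52  (via G)
C: 55  (via G)
Shortest route: A → D → G → C = 55.

55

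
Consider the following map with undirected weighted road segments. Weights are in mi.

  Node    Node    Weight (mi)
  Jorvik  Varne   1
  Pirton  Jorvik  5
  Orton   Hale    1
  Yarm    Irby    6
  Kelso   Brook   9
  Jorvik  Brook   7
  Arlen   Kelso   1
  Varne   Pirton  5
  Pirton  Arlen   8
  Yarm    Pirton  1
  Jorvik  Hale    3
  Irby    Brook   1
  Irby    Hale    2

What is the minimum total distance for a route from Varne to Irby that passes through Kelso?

Best Varne to Kelso: Varne–Pirton–Arlen–Kelso costing 14
Best Kelso to Irby: Kelso–Brook–Irby costing 10
Total via Kelso: 14 + 10 = 24 mi.

24 mi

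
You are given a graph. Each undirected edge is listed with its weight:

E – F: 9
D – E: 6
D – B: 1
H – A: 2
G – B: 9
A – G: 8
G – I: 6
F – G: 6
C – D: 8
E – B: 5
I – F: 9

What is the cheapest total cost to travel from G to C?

Running Dijkstra from G:
G: 0
F: 6  (via G)
I: 6  (via G)
A: 8  (via G)
B: 9  (via G)
D: 10  (via B)
H: 10  (via A)
E: 14  (via B)
C: 18  (via D)
Shortest route: G–B–D–C = 18.

18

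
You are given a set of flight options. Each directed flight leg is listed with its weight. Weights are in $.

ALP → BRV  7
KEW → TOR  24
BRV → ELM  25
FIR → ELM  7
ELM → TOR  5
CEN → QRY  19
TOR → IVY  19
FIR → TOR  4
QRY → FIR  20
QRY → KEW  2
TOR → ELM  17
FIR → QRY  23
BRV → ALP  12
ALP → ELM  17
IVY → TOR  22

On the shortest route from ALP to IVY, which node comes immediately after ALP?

Candidate routes:
ALP - BRV - ELM - TOR - IVY: 7+25+5+19 = 56
ALP - ELM - TOR - IVY: 17+5+19 = 41
The minimum is $41 via ALP - ELM - TOR - IVY.
So from ALP the first move is to ELM.

ELM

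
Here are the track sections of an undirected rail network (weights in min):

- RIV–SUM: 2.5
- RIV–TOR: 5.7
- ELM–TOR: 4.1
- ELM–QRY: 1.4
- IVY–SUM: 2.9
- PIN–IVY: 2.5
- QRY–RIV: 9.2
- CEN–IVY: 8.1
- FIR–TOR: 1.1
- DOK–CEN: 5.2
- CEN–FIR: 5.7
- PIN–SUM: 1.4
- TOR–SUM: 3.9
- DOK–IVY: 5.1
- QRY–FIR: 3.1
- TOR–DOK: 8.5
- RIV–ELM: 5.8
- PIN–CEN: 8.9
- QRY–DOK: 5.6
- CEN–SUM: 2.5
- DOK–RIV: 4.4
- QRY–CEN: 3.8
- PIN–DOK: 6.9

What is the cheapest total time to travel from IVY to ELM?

Shortest distances from IVY:
IVY: 0
PIN: 2.5  (via IVY)
SUM: 2.9  (via IVY)
DOK: 5.1  (via IVY)
RIV: 5.4  (via SUM)
CEN: 5.4  (via SUM)
TOR: 6.8  (via SUM)
FIR: 7.9  (via TOR)
QRY: 9.2  (via CEN)
ELM: 10.6  (via QRY)
Shortest route: IVY → SUM → CEN → QRY → ELM = 10.6 min.

10.6 min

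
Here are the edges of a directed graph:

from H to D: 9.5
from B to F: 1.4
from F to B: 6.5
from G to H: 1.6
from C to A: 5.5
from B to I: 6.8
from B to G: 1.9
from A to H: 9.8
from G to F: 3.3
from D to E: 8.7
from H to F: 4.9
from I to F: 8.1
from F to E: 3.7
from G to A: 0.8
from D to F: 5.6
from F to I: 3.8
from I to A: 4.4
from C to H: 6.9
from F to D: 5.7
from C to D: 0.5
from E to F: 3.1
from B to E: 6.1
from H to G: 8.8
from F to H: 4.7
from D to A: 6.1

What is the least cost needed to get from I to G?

Settle nodes by increasing distance from I:
I: 0
A: 4.4  (via I)
F: 8.1  (via I)
E: 11.8  (via F)
H: 12.8  (via F)
D: 13.8  (via F)
B: 14.6  (via F)
G: 16.5  (via B)
Shortest route: I–F–B–G = 16.5.

16.5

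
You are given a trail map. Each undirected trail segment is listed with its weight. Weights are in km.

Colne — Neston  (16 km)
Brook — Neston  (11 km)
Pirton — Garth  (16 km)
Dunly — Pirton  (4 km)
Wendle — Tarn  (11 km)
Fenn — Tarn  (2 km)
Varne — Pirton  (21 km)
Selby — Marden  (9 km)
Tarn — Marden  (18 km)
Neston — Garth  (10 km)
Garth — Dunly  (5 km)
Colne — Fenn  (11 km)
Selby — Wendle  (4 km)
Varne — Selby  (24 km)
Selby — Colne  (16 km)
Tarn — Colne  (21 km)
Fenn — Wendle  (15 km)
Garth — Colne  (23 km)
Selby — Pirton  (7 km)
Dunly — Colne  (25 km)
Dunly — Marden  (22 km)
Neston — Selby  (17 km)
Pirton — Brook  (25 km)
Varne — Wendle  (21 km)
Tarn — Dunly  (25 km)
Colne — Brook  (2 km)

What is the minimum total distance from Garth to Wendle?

20 km

Compare a few routes:
Garth–Dunly–Marden–Selby–Wendle: 5+22+9+4 = 40
Garth–Neston–Selby–Wendle: 10+17+4 = 31
Garth–Dunly–Pirton–Selby–Wendle: 5+4+7+4 = 20
Garth–Pirton–Selby–Wendle: 16+7+4 = 27
Cheapest is Garth–Dunly–Pirton–Selby–Wendle at 20 km.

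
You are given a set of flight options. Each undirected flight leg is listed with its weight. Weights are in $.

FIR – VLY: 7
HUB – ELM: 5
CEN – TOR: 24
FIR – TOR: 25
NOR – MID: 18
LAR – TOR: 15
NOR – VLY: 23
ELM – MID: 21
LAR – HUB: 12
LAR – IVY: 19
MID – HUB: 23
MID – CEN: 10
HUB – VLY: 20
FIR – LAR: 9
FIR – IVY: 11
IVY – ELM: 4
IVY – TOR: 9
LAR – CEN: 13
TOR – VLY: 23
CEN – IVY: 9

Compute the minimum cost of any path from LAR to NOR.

Enumerating some paths:
LAR - HUB - MID - NOR: 12+23+18 = 53
LAR - CEN - MID - NOR: 13+10+18 = 41
LAR - FIR - VLY - NOR: 9+7+23 = 39
Cheapest is LAR - FIR - VLY - NOR at $39.

$39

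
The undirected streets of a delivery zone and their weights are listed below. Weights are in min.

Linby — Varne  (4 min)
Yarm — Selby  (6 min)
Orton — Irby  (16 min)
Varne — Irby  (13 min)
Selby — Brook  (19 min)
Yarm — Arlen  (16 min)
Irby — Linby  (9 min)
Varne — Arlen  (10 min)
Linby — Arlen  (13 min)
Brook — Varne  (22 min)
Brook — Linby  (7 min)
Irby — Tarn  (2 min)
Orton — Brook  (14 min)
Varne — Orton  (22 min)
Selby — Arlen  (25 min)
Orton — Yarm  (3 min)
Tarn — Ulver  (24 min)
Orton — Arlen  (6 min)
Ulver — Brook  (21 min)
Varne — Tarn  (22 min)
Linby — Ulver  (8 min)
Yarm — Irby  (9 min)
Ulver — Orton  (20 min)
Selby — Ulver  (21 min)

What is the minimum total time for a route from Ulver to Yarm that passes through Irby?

26 min

Shortest Ulver→Irby: Ulver–Linby–Irby = 17
Best Irby to Yarm: Irby–Yarm costing 9
Total via Irby: 17 + 9 = 26 min.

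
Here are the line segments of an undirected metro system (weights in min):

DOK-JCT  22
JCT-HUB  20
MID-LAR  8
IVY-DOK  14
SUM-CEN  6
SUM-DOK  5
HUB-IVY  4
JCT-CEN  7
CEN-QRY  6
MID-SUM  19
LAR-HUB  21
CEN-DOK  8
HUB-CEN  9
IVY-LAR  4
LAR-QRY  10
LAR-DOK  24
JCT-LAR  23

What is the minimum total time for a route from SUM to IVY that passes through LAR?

26 min

Best SUM to LAR: SUM → CEN → QRY → LAR costing 22
Best LAR to IVY: LAR → IVY costing 4
Total via LAR: 22 + 4 = 26 min.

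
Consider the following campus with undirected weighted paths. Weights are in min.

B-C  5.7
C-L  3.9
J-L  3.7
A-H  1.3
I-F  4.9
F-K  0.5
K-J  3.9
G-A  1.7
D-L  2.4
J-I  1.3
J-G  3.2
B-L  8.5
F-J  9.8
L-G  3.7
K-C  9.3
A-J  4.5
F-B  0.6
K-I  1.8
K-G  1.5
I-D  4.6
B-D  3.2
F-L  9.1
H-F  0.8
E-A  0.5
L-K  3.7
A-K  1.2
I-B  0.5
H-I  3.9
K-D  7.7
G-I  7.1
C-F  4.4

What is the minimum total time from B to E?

2.8 min

Compare a few routes:
B–F–H–A–E: 0.6+0.8+1.3+0.5 = 3.2
B–F–K–A–E: 0.6+0.5+1.2+0.5 = 2.8
B–I–K–A–E: 0.5+1.8+1.2+0.5 = 4
Cheapest is B–F–K–A–E at 2.8 min.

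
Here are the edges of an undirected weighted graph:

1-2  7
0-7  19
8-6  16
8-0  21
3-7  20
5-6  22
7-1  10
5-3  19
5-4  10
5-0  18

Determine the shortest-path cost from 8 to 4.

Candidate routes:
8–6–5–4: 16+22+10 = 48
8–0–5–4: 21+18+10 = 49
Cheapest is 8–6–5–4 at 48.

48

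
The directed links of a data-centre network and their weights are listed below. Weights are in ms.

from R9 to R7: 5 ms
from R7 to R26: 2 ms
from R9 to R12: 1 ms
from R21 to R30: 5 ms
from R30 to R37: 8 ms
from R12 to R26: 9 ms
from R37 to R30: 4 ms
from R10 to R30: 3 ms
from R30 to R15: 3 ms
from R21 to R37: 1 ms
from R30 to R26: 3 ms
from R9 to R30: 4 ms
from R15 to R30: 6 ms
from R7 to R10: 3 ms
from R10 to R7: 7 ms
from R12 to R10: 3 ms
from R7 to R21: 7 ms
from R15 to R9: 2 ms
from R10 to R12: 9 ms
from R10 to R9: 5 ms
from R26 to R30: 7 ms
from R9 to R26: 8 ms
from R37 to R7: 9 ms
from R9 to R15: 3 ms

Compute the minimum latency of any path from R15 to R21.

14 ms

Running Dijkstra from R15:
R15: 0
R9: 2  (via R15)
R12: 3  (via R9)
R30: 6  (via R15)
R10: 6  (via R12)
R7: 7  (via R9)
R26: 9  (via R30)
R37: 14  (via R30)
R21: 14  (via R7)
Shortest route: R15–R9–R7–R21 = 14 ms.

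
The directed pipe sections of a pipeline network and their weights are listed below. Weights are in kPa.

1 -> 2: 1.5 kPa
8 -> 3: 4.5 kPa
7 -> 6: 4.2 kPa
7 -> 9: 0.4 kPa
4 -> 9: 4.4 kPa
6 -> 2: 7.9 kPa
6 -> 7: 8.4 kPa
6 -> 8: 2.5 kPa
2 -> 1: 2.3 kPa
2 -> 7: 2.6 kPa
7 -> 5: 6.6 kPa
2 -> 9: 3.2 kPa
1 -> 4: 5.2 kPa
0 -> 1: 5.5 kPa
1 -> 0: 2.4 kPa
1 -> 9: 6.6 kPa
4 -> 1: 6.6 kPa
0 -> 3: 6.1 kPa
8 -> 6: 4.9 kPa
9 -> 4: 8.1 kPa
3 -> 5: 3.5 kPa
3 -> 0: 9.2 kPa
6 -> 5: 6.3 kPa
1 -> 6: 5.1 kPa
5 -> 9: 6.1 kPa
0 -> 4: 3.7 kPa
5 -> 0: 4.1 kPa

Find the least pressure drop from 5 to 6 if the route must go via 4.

19.5 kPa

Best 5 to 4: 5–0–4 costing 7.8
Shortest 4→6: 4–1–6 = 11.7
Total via 4: 7.8 + 11.7 = 19.5 kPa.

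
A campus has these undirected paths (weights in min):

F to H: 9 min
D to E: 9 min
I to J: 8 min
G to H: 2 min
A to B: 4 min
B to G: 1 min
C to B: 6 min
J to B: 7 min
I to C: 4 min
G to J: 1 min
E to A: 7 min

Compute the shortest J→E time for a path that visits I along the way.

29 min

Best J to I: J → I costing 8
Best I to E: I → C → B → A → E costing 21
Total via I: 8 + 21 = 29 min.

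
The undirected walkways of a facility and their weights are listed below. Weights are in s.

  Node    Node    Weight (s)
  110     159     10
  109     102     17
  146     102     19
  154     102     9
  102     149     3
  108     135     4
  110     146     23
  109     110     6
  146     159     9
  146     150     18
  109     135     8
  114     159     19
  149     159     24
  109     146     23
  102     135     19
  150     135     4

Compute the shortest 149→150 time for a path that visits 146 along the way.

Shortest 149→146: 149 → 102 → 146 = 22
Shortest 146→150: 146 → 150 = 18
Total via 146: 22 + 18 = 40 s.

40 s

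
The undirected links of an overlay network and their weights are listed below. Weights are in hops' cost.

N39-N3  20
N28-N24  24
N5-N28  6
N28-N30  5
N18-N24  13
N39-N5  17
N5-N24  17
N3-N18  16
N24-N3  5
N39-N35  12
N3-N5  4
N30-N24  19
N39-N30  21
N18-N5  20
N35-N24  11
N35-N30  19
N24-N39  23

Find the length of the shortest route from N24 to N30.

19 hops' cost

Running Dijkstra from N24:
N24: 0
N3: 5  (via N24)
N5: 9  (via N3)
N35: 11  (via N24)
N18: 13  (via N24)
N28: 15  (via N5)
N30: 19  (via N24)
Shortest route: N24 → N30 = 19 hops' cost.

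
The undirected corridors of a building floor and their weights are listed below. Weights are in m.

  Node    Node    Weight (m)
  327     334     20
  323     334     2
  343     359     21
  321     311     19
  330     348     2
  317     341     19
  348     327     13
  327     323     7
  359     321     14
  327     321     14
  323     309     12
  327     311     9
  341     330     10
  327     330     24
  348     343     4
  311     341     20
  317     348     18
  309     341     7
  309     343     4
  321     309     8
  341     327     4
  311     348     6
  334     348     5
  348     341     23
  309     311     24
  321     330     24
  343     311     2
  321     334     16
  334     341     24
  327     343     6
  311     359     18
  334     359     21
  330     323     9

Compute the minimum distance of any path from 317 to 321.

Compare a few routes:
317 → 341 → 327 → 321: 19+4+14 = 37
317 → 341 → 309 → 321: 19+7+8 = 34
317 → 348 → 311 → 343 → 309 → 321: 18+6+2+4+8 = 38
The minimum is 34 m via 317 → 341 → 309 → 321.

34 m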